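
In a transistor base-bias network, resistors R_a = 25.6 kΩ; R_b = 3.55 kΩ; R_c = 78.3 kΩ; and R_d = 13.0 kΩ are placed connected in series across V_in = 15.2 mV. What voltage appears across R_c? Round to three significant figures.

Total series resistance ΣR = 25.6 + 3.55 + 78.3 + 13.0 = 120.5 kΩ.
By the voltage-divider rule, V = 15.2 × 78.30/120.5 = 9.881 mV.

V ≈ 9.88 mV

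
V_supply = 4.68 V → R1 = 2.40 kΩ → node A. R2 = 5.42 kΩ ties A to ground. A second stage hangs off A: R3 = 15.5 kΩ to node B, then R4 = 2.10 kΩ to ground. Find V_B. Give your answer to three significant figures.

V_B ≈ 0.354 V

Looking into the second stage from A: R3 + R4 = 17.60 kΩ appears in parallel with R2.
R2 ‖ (R3+R4) = 4.144 kΩ.
First divider: V_A = V_supply · 4.144/(2.40 + 4.144) = 2.964 V.
V_B = V_A × 0.1193 = 0.3536 V.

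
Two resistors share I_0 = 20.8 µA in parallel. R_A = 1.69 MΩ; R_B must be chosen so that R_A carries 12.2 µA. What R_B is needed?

R_B ≈ 2.40 MΩ

Two-branch current divider: I_A = I_0 · R_B/(R_A + R_B).
With f = 0.5865, R_B = R_A · f/(1−f) = 1.69 × 1.419 = 2.397 MΩ.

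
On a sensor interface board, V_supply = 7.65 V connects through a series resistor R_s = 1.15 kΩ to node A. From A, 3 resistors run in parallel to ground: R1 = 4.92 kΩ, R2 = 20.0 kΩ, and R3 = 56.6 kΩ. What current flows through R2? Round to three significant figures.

Parallel bank: R_p = 1/(1/4.92 + 1/20.0 + 1/56.6) = 3.691 kΩ.
Node voltage V_A = V_supply · R_p/(R_s + R_p) = 7.65 × 0.7625 = 5.833 V.
Branch current I = V_A/R2 = 5.833/20.0 = 0.2916 mA.
(Equivalently: I_total = 1.580 mA, then current-divider fraction G_k/ΣG = 0.1846.)

I ≈ 0.292 mA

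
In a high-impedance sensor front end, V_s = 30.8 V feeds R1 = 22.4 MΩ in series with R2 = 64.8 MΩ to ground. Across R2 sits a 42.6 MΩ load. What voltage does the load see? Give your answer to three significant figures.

V_out ≈ 16.5 V

First combine the lower leg with the load: R2 ‖ R_L = 25.70 MΩ.
Then V_out = V_s · R2'/(R1 + R2') = 30.8 × 25.70/48.10 = 16.46 V.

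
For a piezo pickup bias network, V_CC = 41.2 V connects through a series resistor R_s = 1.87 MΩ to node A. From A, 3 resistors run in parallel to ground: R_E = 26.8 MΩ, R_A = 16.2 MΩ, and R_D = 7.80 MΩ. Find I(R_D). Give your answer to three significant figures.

Combine the parallel branches: R_p = (1/26.8 + 1/16.2 + 1/7.80)⁻¹ = 4.400 MΩ.
V_A = 41.2 × 4.400/6.270 = 28.91 V.
I(R_D) = V_A / R_D = 28.91/7.80 = 3.707 µA.
(Check via current divider: I_total = 6.570 µA; share G_k/ΣG = 0.5642 → same result.)

I ≈ 3.71 µA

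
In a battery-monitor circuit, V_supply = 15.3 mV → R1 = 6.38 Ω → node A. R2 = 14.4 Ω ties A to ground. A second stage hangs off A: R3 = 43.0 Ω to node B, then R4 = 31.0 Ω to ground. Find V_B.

V_B ≈ 4.19 mV

The second stage (R3 + R4 = 74.00 Ω) loads node A in parallel with R2.
Effective lower resistance at A: R2 ‖ 74.00 = 12.05 Ω.
So V_A = 15.3 × 0.6539 = 10.00 mV.
V_B = V_A × 0.4189 = 4.191 mV.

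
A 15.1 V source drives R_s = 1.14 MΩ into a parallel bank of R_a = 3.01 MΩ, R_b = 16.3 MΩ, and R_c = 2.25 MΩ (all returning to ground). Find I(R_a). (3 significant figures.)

Parallel bank: R_p = 1/(1/3.01 + 1/16.3 + 1/2.25) = 1.193 MΩ.
Node voltage V_A = V_s · R_p/(R_s + R_p) = 15.1 × 0.5114 = 7.722 V.
I(R_a) = V_A / R_a = 7.722/3.01 = 2.566 µA.

I ≈ 2.57 µA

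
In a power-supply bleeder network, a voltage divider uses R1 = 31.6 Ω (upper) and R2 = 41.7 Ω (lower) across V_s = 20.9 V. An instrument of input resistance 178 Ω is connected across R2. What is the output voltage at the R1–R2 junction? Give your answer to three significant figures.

The load sits in parallel with R2, giving an effective lower resistance R2' = R2·R_L/(R2+R_L) = 33.79 Ω.
Now apply the divider: V_out = 20.9 × 0.5167 = 10.80 V.

V_out ≈ 10.8 V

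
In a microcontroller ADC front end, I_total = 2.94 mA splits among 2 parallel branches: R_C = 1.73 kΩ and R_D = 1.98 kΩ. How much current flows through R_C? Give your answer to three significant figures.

I ≈ 1.57 mA

Two-branch current divider: I_k = I_total · R_other/(R_1 + R_2).
I(R_C) = 2.94 × 1.98/(1.73 + 1.98) = 2.94 × 0.5337 = 1.569 mA.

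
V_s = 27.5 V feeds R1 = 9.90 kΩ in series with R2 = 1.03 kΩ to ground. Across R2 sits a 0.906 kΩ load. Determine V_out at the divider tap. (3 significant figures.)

The load sits in parallel with R2, giving an effective lower resistance R2' = R2·R_L/(R2+R_L) = 0.4820 kΩ.
Then V_out = V_s · R2'/(R1 + R2') = 27.5 × 0.4820/10.38 = 1.277 V.

V_out ≈ 1.28 V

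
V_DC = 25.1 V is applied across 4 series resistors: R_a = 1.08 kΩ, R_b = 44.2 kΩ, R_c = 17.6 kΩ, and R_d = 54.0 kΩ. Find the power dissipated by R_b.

P ≈ 2.04 mW

Series current I = V_DC/ΣR = 25.1/116.9 = 0.2148 mA.
P = I²R = 0.04612 × 44.2 = 2.038 mW.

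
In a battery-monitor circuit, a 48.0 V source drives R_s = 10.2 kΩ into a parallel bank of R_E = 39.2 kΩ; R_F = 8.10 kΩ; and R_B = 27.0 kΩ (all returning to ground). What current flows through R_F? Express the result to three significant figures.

I ≈ 2.05 mA

Equivalent of the parallel group: R_p = 5.376 kΩ.
Node voltage V_A = V_CC · R_p/(R_s + R_p) = 48.0 × 0.3452 = 16.57 V.
I(R_F) = V_A / R_F = 16.57/8.10 = 2.045 mA.
(Check via current divider: I_total = 3.082 mA; share G_k/ΣG = 0.6637 → same result.)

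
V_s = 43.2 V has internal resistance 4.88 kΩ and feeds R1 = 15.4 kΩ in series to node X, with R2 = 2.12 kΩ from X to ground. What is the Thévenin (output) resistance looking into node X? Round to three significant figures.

R_th ≈ 1.92 kΩ

R1' = 4.88 + 15.4 = 20.28 kΩ (source resistance + R1).
Zeroing V_s shorts the top of R1' to ground, so R_th = R1' ‖ R2 = 1.919 kΩ.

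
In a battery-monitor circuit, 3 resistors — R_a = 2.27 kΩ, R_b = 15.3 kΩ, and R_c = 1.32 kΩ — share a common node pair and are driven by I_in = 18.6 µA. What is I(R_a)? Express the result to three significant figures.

I ≈ 6.49 µA

Conductances: ΣG = 1/2.27 + 1/15.3 + 1/1.32 = 1.263 (1/kΩ).
By the current-divider rule, I = I_in · G_k/ΣG = 18.6 × 0.3487 = 6.485 µA.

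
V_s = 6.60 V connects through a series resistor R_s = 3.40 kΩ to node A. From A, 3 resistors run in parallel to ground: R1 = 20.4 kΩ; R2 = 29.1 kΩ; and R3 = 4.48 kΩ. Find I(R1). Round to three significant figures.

Equivalent of the parallel group: R_p = 3.262 kΩ.
V_A by voltage divider: V_A = 6.60 × 3.262/(3.40 + 3.262) = 3.231 V.
I(R1) = V_A / R1 = 3.231/20.4 = 0.1584 mA.

I ≈ 0.158 mA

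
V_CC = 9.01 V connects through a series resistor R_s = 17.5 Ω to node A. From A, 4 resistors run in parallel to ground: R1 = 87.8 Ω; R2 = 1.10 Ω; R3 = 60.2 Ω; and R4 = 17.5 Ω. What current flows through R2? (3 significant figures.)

Equivalent of the parallel group: R_p = 1.006 Ω.
V_A by voltage divider: V_A = 9.01 × 1.006/(17.5 + 1.006) = 0.4897 V.
I(R2) = V_A / R2 = 0.4897/1.10 = 0.4452 A.
(Check via current divider: I_total = 0.4869 A; share G_k/ΣG = 0.9144 → same result.)

I ≈ 0.445 A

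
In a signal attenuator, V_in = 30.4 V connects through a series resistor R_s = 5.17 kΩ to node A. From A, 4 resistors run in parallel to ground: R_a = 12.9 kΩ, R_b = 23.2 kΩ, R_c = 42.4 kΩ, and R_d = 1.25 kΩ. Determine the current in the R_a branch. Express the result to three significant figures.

I ≈ 0.401 mA

Equivalent of the parallel group: R_p = 1.059 kΩ.
Node voltage V_A = V_in · R_p/(R_s + R_p) = 30.4 × 0.1700 = 5.169 V.
I(R_a) = V_A / R_a = 5.169/12.9 = 0.4007 mA.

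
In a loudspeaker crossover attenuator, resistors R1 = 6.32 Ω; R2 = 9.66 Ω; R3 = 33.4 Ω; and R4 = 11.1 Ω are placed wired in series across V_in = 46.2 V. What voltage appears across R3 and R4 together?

Series total: ΣR = 6.32 + 9.66 + 33.4 + 11.1 = 60.48 Ω.
R_{R3..R4} = 33.4 + 11.1 = 44.50 Ω.
Voltage divider: V = V_in · (44.50 / 60.48) = 46.2 × 0.7358 = 33.99 V.

V ≈ 34.0 V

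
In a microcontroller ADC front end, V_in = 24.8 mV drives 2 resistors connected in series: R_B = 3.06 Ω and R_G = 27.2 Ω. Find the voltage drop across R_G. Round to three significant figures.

V ≈ 22.3 mV

Total series resistance ΣR = 3.06 + 27.2 = 30.26 Ω.
By the voltage-divider rule, V = 24.8 × 27.20/30.26 = 22.29 mV.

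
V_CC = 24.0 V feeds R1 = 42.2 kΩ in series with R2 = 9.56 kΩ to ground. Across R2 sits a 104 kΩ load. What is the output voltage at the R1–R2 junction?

V_out ≈ 4.12 V

R2 ‖ R_L = (9.56 × 104)/(9.56 + 104) = 8.755 kΩ.
Voltage divider with the loaded lower leg: V_out = 24.0 × 8.755/(42.2 + 8.755) = 24.0 × 0.1718 = 4.124 V.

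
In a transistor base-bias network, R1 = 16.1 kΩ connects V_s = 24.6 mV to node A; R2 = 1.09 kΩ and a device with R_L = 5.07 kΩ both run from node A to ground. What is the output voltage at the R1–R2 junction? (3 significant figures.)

The load sits in parallel with R2, giving an effective lower resistance R2' = R2·R_L/(R2+R_L) = 0.8971 kΩ.
Now apply the divider: V_out = 24.6 × 0.05278 = 1.298 mV.

V_out ≈ 1.30 mV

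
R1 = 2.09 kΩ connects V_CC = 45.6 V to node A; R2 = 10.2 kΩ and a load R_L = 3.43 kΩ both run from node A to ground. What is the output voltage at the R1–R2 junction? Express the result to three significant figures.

V_out ≈ 25.1 V

R2 ‖ R_L = (10.2 × 3.43)/(10.2 + 3.43) = 2.567 kΩ.
Voltage divider with the loaded lower leg: V_out = 45.6 × 2.567/(2.09 + 2.567) = 45.6 × 0.5512 = 25.13 V.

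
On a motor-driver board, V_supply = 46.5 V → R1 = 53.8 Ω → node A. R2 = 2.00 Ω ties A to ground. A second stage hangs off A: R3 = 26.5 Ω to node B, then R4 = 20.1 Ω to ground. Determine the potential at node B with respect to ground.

Looking into the second stage from A: R3 + R4 = 46.60 Ω appears in parallel with R2.
Effective lower resistance at A: R2 ‖ 46.60 = 1.918 Ω.
First divider: V_A = V_supply · 1.918/(53.8 + 1.918) = 1.600 V.
Then the unloaded second divider: V_B = V_A × R4/(R3+R4) = 1.600 × 0.4313 = 0.6903 V.

V_B ≈ 0.690 V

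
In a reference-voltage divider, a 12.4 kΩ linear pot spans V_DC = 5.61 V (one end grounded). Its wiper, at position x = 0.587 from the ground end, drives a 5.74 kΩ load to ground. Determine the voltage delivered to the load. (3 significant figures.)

V_out ≈ 2.16 V

The pot divides into 5.121 kΩ above the wiper and 7.279 kΩ below.
R_L loads the lower segment: effective lower R = 3.209 kΩ.
V_out = 5.61 × 3.209/(5.121 + 3.209) = 2.161 V.
(Unloaded: V_out = x·V_DC = 3.29 V.)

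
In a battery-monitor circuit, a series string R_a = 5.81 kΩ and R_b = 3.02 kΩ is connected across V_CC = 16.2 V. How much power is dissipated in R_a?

P ≈ 19.6 mW

The common current is I = 16.2/8.830 = 1.835 mA.
V(R_a) = I·R = 10.66 V; P = V·I = 10.66 × 1.835 = 19.56 mW.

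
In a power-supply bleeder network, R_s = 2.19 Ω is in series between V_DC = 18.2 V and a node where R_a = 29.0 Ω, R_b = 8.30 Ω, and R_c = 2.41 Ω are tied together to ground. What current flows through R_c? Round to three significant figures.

Combine the parallel branches: R_p = (1/29.0 + 1/8.30 + 1/2.41)⁻¹ = 1.755 Ω.
V_A = 18.2 × 1.755/3.945 = 8.096 V.
Branch current I = V_A/R_c = 8.096/2.41 = 3.359 A.
(Check via current divider: I_total = 4.614 A; share G_k/ΣG = 0.7281 → same result.)

I ≈ 3.36 A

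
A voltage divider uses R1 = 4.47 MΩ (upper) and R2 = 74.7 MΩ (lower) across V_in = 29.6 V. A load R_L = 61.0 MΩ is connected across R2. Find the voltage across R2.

V_out ≈ 26.1 V

R2 ‖ R_L = (74.7 × 61.0)/(74.7 + 61.0) = 33.58 MΩ.
Now apply the divider: V_out = 29.6 × 0.8825 = 26.12 V.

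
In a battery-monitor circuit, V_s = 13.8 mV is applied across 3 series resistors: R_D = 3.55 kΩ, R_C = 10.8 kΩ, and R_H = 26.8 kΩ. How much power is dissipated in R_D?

P ≈ 0.399 nW

ΣR = 41.15 kΩ → I = 13.8/41.15 = 0.3354 µA.
V(R_D) = I·R = 1.191 mV; P = V·I = 1.191 × 0.3354 = 0.3993 nW.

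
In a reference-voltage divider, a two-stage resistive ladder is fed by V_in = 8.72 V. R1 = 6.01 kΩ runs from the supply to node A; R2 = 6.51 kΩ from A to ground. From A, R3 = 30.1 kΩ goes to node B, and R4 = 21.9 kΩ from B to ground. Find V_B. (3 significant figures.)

V_B ≈ 1.80 V

Node A sees R2 in parallel with the series input of stage 2, R3 + R4 = 52.00 kΩ.
R2 ‖ (R3+R4) = 5.786 kΩ.
First divider: V_A = V_in · 5.786/(6.01 + 5.786) = 4.277 V.
Then the unloaded second divider: V_B = V_A × R4/(R3+R4) = 4.277 × 0.4212 = 1.801 V.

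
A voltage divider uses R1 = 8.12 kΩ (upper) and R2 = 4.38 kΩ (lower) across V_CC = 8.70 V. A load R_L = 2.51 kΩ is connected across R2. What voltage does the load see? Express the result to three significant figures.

The load sits in parallel with R2, giving an effective lower resistance R2' = R2·R_L/(R2+R_L) = 1.596 kΩ.
Then V_out = V_CC · R2'/(R1 + R2') = 8.70 × 1.596/9.716 = 1.429 V.

V_out ≈ 1.43 V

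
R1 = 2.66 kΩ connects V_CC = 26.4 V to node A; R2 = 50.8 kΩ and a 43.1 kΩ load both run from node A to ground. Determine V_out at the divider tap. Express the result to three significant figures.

R2 ‖ R_L = (50.8 × 43.1)/(50.8 + 43.1) = 23.32 kΩ.
Now apply the divider: V_out = 26.4 × 0.8976 = 23.70 V.

V_out ≈ 23.7 V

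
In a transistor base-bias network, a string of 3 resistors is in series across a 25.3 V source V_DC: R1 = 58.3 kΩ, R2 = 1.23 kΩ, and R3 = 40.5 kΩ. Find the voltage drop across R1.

ΣR = 58.3 + 1.23 + 40.5 = 100.0 kΩ.
By the voltage-divider rule, V = 25.3 × 58.30/100.0 = 14.75 V.

V ≈ 14.7 V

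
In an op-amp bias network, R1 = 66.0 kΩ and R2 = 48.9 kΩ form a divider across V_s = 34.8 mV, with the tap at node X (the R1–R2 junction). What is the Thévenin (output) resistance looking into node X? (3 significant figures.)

R_th ≈ 28.1 kΩ

Looking into X with the source shorted: R_th = R1·R2/(R1+R2) = 66.00 × 48.9/114.9 = 28.09 kΩ.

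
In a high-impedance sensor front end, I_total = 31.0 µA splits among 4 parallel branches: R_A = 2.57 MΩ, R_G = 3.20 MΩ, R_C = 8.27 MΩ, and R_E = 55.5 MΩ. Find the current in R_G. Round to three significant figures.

I ≈ 11.5 µA

Conductances: ΣG = 1/2.57 + 1/3.20 + 1/8.27 + 1/55.5 = 0.8405 (1/MΩ).
R_G takes the fraction G_k/ΣG = 0.3125/0.8405 = 0.3718, so I = 31.0 × 0.3718 = 11.53 µA.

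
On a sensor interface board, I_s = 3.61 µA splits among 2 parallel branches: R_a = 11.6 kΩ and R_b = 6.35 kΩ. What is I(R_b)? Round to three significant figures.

With just two branches, the current splits inversely with resistance.
So I = 3.61 × 11.6/17.95 = 2.333 µA.

I ≈ 2.33 µA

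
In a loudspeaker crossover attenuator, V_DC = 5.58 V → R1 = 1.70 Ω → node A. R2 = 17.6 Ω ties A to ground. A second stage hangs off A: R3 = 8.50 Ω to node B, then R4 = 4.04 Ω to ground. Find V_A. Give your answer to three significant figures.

V_A ≈ 4.53 V

The second stage (R3 + R4 = 12.54 Ω) loads node A in parallel with R2.
R2 ‖ (R3+R4) = 7.323 Ω.
So V_A = 5.58 × 0.8116 = 4.529 V.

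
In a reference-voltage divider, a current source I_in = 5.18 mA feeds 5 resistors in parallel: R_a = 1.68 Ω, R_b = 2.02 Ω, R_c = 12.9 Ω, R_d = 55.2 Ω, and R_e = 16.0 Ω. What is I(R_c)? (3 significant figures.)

ΣG = 1/1.68 + 1/2.02 + 1/12.9 + 1/55.2 + 1/16.0 = 1.248.
R_c takes the fraction G_k/ΣG = 0.07752/1.248 = 0.06209, so I = 5.18 × 0.06209 = 0.3216 mA.

I ≈ 0.322 mA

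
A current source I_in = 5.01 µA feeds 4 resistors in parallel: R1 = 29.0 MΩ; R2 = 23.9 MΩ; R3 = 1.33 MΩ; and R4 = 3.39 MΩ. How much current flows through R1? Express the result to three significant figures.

I ≈ 0.154 µA

Conductances: ΣG = 1/29.0 + 1/23.9 + 1/1.33 + 1/3.39 = 1.123 (1/MΩ).
Current divider: I(R1) = I_in · G_k/ΣG = 5.01 × (0.03448/1.123) = 5.01 × 0.03070 = 0.1538 µA.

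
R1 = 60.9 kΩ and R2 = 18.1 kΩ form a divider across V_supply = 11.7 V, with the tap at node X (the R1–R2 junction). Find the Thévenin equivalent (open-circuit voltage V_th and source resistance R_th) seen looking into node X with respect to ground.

V_th ≈ 2.68 V, R_th ≈ 14.0 kΩ

Open-circuit (no load on X): V_th = V_supply · R2/(R1 + R2) = 11.7 × 18.1/(60.90 + 18.1) = 2.681 V.
With V_supply suppressed (replaced by a short), R_th = R1 ‖ R2 = (60.90 × 18.1)/(60.90 + 18.1) = 13.95 kΩ.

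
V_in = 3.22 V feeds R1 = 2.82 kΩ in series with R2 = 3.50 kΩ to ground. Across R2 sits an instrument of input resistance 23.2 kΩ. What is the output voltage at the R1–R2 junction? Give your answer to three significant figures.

V_out ≈ 1.67 V

First combine the lower leg with the load: R2 ‖ R_L = 3.041 kΩ.
Now apply the divider: V_out = 3.22 × 0.5189 = 1.671 V.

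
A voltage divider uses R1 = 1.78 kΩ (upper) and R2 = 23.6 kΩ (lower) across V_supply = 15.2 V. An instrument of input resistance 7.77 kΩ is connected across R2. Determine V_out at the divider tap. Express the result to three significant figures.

V_out ≈ 11.7 V

R2 ‖ R_L = (23.6 × 7.77)/(23.6 + 7.77) = 5.845 kΩ.
Now apply the divider: V_out = 15.2 × 0.7666 = 11.65 V.
(Unloaded it would be 14.1 V; the load pulls it down.)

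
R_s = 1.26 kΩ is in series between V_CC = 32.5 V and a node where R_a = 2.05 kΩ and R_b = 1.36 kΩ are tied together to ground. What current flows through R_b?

Equivalent of the parallel group: R_p = 0.8176 kΩ.
V_A by voltage divider: V_A = 32.5 × 0.8176/(1.26 + 0.8176) = 12.79 V.
Branch current I = V_A/R_b = 12.79/1.36 = 9.404 mA.
(Equivalently: I_total = 15.64 mA, then current-divider fraction G_k/ΣG = 0.6012.)

I ≈ 9.40 mA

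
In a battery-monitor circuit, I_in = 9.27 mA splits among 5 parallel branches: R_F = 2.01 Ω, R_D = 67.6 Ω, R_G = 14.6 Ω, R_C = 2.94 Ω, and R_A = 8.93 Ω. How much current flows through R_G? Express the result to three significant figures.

I ≈ 0.615 mA

Conductances: ΣG = 1/2.01 + 1/67.6 + 1/14.6 + 1/2.94 + 1/8.93 = 1.033 (1/Ω).
Current divider: I(R_G) = I_in · G_k/ΣG = 9.27 × (0.06849/1.033) = 9.27 × 0.06631 = 0.6147 mA.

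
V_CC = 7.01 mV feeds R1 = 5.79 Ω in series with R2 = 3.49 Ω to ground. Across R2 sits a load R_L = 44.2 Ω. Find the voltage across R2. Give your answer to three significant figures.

V_out ≈ 2.51 mV

R2 ‖ R_L = (3.49 × 44.2)/(3.49 + 44.2) = 3.235 Ω.
Then V_out = V_CC · R2'/(R1 + R2') = 7.01 × 3.235/9.025 = 2.513 mV.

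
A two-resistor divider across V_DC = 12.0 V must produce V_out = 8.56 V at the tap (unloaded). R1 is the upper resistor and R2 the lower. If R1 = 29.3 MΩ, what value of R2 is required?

Required fraction k = V_out/V_DC = 0.7133.
Rearranging, R2 = R1·k/(1−k) = 29.3 × 2.488 = 72.91 MΩ.

R2 ≈ 72.9 MΩ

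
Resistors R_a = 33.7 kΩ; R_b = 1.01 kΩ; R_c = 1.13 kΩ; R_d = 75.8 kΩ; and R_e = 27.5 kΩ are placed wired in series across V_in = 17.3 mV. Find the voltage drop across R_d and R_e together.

Total series resistance ΣR = 33.7 + 1.01 + 1.13 + 75.8 + 27.5 = 139.1 kΩ.
R_{R_d..R_e} = 75.8 + 27.5 = 103.3 kΩ.
By the voltage-divider rule, V = 17.3 × 103.3/139.1 = 12.84 mV.

V ≈ 12.8 mV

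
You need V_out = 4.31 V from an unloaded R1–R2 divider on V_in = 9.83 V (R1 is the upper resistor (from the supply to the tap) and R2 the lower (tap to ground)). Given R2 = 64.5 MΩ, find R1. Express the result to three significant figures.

R1 ≈ 82.6 MΩ

V_out/V_in = R2/(R1+R2) = 0.4385.
Rearranging, R1 = R2·(1−k)/k = 64.5 × 1.281 = 82.61 MΩ.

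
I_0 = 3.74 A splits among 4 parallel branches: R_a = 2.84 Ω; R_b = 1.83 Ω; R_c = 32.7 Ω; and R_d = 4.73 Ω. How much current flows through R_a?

Total conductance ΣG = 1/2.84 + 1/1.83 + 1/32.7 + 1/4.73 = 1.141 (units of 1/Ω).
Current divider: I(R_a) = I_0 · G_k/ΣG = 3.74 × (0.3521/1.141) = 3.74 × 0.3087 = 1.155 A.

I ≈ 1.15 A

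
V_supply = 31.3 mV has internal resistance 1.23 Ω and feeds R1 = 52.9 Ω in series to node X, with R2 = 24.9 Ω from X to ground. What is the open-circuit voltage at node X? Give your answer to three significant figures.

R1' = 1.23 + 52.9 = 54.13 Ω (source resistance + R1).
V_th is the unloaded tap voltage: V_supply · R2/(R1'+R2) = 31.3 × 0.3151 = 9.862 mV.

V_th ≈ 9.86 mV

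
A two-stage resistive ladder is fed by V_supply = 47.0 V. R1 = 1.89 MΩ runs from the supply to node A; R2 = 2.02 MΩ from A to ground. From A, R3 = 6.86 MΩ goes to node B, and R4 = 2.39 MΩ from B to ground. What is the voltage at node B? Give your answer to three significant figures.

Node A sees R2 in parallel with the series input of stage 2, R3 + R4 = 9.250 MΩ.
Effective lower resistance at A: R2 ‖ 9.250 = 1.658 MΩ.
So V_A = 47.0 × 0.4673 = 21.96 V.
V_B = V_A × 0.2584 = 5.675 V.

V_B ≈ 5.67 V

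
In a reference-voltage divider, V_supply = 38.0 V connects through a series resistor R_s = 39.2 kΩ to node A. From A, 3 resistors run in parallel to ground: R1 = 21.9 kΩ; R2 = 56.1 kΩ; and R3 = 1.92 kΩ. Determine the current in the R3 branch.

I ≈ 0.828 mA

Combine the parallel branches: R_p = (1/21.9 + 1/56.1 + 1/1.92)⁻¹ = 1.711 kΩ.
Node voltage V_A = V_supply · R_p/(R_s + R_p) = 38.0 × 0.04183 = 1.590 V.
Branch current I = V_A/R3 = 1.590/1.92 = 0.8279 mA.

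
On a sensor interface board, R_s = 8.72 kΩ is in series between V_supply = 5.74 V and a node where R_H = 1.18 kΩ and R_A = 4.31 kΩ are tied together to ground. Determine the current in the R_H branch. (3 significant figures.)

Equivalent of the parallel group: R_p = 0.9264 kΩ.
Node voltage V_A = V_supply · R_p/(R_s + R_p) = 5.74 × 0.09603 = 0.5512 V.
Branch current I = V_A/R_H = 0.5512/1.18 = 0.4671 mA.

I ≈ 0.467 mA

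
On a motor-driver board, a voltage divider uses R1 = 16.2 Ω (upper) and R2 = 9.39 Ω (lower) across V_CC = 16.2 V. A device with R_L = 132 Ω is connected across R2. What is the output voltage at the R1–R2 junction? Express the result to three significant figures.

V_out ≈ 5.69 V

First combine the lower leg with the load: R2 ‖ R_L = 8.766 Ω.
Voltage divider with the loaded lower leg: V_out = 16.2 × 8.766/(16.2 + 8.766) = 16.2 × 0.3511 = 5.688 V.
(Unloaded it would be 5.94 V; the load pulls it down.)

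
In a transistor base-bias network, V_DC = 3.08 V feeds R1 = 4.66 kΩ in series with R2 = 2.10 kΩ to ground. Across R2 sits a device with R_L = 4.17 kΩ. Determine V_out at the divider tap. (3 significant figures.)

V_out ≈ 0.710 V

First combine the lower leg with the load: R2 ‖ R_L = 1.397 kΩ.
Then V_out = V_DC · R2'/(R1 + R2') = 3.08 × 1.397/6.057 = 0.7102 V.
(Unloaded it would be 0.957 V; the load pulls it down.)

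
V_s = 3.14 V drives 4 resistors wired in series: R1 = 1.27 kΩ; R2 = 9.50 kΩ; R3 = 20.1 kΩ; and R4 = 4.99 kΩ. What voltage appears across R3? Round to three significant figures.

V ≈ 1.76 V

Total series resistance ΣR = 1.27 + 9.50 + 20.1 + 4.99 = 35.86 kΩ.
By the voltage-divider rule, V = 3.14 × 20.10/35.86 = 1.760 V.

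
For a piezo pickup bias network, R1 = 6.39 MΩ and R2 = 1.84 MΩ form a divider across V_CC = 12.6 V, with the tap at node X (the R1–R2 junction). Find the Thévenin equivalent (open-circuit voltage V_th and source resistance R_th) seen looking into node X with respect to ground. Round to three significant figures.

V_th ≈ 2.82 V, R_th ≈ 1.43 MΩ

Open-circuit (no load on X): V_th = V_CC · R2/(R1 + R2) = 12.6 × 1.84/(6.390 + 1.84) = 2.817 V.
Looking into X with the source shorted: R_th = R1·R2/(R1+R2) = 6.390 × 1.84/8.230 = 1.429 MΩ.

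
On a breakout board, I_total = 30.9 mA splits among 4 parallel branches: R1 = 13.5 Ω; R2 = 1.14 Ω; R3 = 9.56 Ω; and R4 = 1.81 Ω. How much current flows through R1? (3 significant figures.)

Conductances: ΣG = 1/13.5 + 1/1.14 + 1/9.56 + 1/1.81 = 1.608 (1/Ω).
By the current-divider rule, I = I_total · G_k/ΣG = 30.9 × 0.04606 = 1.423 mA.

I ≈ 1.42 mA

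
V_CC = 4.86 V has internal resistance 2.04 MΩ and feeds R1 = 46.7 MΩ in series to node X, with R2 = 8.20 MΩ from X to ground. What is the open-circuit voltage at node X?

R1' = 2.04 + 46.7 = 48.74 MΩ (source resistance + R1).
Open-circuit (no load on X): V_th = V_CC · R2/(R1' + R2) = 4.86 × 8.20/(48.74 + 8.20) = 0.6999 V.

V_th ≈ 0.700 V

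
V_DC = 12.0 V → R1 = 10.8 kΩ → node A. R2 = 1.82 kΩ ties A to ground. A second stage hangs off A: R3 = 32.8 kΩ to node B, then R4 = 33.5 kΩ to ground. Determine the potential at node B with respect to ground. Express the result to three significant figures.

The second stage (R3 + R4 = 66.30 kΩ) loads node A in parallel with R2.
Effective lower resistance at A: R2 ‖ 66.30 = 1.771 kΩ.
So V_A = 12.0 × 0.1409 = 1.691 V.
Then the unloaded second divider: V_B = V_A × R4/(R3+R4) = 1.691 × 0.5053 = 0.8544 V.

V_B ≈ 0.854 V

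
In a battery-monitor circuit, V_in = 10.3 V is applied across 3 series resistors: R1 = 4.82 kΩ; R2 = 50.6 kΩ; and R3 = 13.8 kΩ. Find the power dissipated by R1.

P ≈ 0.107 mW

The common current is I = 10.3/69.22 = 0.1488 mA.
P = I²R = 0.02214 × 4.82 = 0.1067 mW.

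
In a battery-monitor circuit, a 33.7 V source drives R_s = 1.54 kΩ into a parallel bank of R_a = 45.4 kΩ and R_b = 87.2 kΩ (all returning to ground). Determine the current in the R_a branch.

Parallel bank: R_p = 1/(1/45.4 + 1/87.2) = 29.86 kΩ.
Node voltage V_A = V_CC · R_p/(R_s + R_p) = 33.7 × 0.9509 = 32.05 V.
I(R_a) = V_A / R_a = 32.05/45.4 = 0.7059 mA.
(Check via current divider: I_total = 1.073 mA; share G_k/ΣG = 0.6576 → same result.)

I ≈ 0.706 mA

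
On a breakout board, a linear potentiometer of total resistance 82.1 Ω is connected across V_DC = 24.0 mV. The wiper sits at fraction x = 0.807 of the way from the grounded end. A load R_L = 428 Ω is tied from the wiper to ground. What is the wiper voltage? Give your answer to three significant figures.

V_out ≈ 18.8 mV

Split the track: R_lower = x·R_p = 66.25 Ω, R_upper = (1−x)·R_p = 15.85 Ω.
R_L loads the lower segment: effective lower R = 57.37 Ω.
Then V_out = V_DC · 57.37/(15.85 + 57.37) = 18.81 mV.
(Unloaded: V_out = x·V_DC = 19.4 mV.)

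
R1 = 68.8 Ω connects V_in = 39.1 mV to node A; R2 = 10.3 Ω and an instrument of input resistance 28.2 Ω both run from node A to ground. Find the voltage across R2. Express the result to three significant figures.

V_out ≈ 3.86 mV

The load sits in parallel with R2, giving an effective lower resistance R2' = R2·R_L/(R2+R_L) = 7.544 Ω.
Now apply the divider: V_out = 39.1 × 0.09882 = 3.864 mV.
(Unloaded it would be 5.09 mV; the load pulls it down.)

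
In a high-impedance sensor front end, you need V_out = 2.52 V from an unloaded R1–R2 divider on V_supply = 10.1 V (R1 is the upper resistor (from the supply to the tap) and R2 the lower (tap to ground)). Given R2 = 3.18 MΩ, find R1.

The divider ratio is R2/(R1+R2) = 2.52/10.1 = 0.2495.
R1 = R2·(1/k − 1) = 3.18 × 3.008 = 9.565 MΩ.

R1 ≈ 9.57 MΩ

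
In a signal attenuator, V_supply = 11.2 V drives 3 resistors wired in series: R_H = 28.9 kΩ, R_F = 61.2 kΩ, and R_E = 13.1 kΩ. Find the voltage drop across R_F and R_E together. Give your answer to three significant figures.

Total series resistance ΣR = 28.9 + 61.2 + 13.1 = 103.2 kΩ.
R_{R_F..R_E} = 61.2 + 13.1 = 74.30 kΩ.
Voltage divider: V = V_supply · (74.30 / 103.2) = 11.2 × 0.7200 = 8.064 V.

V ≈ 8.06 V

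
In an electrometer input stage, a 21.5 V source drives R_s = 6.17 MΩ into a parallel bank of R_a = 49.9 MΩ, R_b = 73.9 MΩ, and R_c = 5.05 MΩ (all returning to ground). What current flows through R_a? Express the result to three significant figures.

I ≈ 0.177 µA

Combine the parallel branches: R_p = (1/49.9 + 1/73.9 + 1/5.05)⁻¹ = 4.318 MΩ.
V_A = 21.5 × 4.318/10.49 = 8.852 V.
I(R_a) = V_A / R_a = 8.852/49.9 = 0.1774 µA.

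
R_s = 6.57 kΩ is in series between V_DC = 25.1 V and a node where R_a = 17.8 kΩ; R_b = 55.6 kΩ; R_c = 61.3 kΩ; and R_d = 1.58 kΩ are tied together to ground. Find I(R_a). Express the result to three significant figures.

I ≈ 0.245 mA

Combine the parallel branches: R_p = (1/17.8 + 1/55.6 + 1/61.3 + 1/1.58)⁻¹ = 1.382 kΩ.
Node voltage V_A = V_DC · R_p/(R_s + R_p) = 25.1 × 0.1738 = 4.363 V.
I(R_a) = V_A / R_a = 4.363/17.8 = 0.2451 mA.
(Equivalently: I_total = 3.156 mA, then current-divider fraction G_k/ΣG = 0.07766.)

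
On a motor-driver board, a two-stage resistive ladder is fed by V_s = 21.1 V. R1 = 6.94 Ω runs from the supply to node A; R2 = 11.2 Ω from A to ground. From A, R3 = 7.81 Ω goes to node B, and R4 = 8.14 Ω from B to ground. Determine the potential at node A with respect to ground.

Node A sees R2 in parallel with the series input of stage 2, R3 + R4 = 15.95 Ω.
Effective lower resistance at A: R2 ‖ 15.95 = 6.580 Ω.
V_A = 21.1 × 6.580/(6.94 + 6.580) = 10.27 V.

V_A ≈ 10.3 V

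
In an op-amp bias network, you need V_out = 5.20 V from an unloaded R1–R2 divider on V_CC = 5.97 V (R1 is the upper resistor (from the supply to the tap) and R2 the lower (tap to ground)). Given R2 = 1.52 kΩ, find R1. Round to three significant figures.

The divider ratio is R2/(R1+R2) = 5.20/5.97 = 0.8710.
So R1 = R2 · (V_CC/V_out − 1) = 1.52 × (5.97/5.20 − 1) = 1.52 × 0.1481 = 0.2251 kΩ.

R1 ≈ 0.225 kΩ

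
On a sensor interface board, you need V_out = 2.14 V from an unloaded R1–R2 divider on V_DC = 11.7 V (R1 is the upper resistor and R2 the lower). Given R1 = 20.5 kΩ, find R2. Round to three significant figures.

R2 ≈ 4.59 kΩ

V_out/V_DC = R2/(R1+R2) = 0.1829.
So R2 = R1 · V_out/(V_DC − V_out) = 20.5 × 2.14/(11.7 − 2.14) = 20.5 × 0.2238 = 4.589 kΩ.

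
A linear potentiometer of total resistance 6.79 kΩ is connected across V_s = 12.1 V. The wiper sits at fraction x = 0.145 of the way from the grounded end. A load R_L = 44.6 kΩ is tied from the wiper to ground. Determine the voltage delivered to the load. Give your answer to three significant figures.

Lower segment x·R_p = 0.9845 kΩ; upper segment (1−x)·R_p = 5.805 kΩ.
Lower segment in parallel with the load: 0.9845 ‖ 44.6 = 0.9633 kΩ.
V_out = 12.1 × 0.9633/(5.805 + 0.9633) = 1.722 V.

V_out ≈ 1.72 V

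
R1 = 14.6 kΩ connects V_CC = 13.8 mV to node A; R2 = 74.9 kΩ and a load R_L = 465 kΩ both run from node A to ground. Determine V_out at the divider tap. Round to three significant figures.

V_out ≈ 11.3 mV

The load sits in parallel with R2, giving an effective lower resistance R2' = R2·R_L/(R2+R_L) = 64.51 kΩ.
Then V_out = V_CC · R2'/(R1 + R2') = 13.8 × 64.51/79.11 = 11.25 mV.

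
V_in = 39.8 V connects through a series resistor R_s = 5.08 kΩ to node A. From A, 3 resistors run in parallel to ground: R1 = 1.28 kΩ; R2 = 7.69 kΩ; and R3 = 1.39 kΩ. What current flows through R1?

I ≈ 3.35 mA

Parallel bank: R_p = 1/(1/1.28 + 1/7.69 + 1/1.39) = 0.6132 kΩ.
Node voltage V_A = V_in · R_p/(R_s + R_p) = 39.8 × 0.1077 = 4.287 V.
Branch current I = V_A/R1 = 4.287/1.28 = 3.349 mA.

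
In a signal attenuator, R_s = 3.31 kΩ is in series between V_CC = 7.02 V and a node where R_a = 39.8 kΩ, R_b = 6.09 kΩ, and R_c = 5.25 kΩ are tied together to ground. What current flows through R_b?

Equivalent of the parallel group: R_p = 2.633 kΩ.
V_A by voltage divider: V_A = 7.02 × 2.633/(3.31 + 2.633) = 3.110 V.
I(R_b) = V_A / R_b = 3.110/6.09 = 0.5107 mA.

I ≈ 0.511 mA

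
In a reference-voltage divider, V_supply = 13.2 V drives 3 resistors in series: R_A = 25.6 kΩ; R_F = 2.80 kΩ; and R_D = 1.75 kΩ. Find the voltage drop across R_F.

ΣR = 25.6 + 2.80 + 1.75 = 30.15 kΩ.
V = V_supply · R/ΣR = 13.2 × 0.09287 = 1.226 V.

V ≈ 1.23 V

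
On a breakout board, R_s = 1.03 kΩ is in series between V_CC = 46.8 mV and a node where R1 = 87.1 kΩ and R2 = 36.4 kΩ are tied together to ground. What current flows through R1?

Parallel bank: R_p = 1/(1/87.1 + 1/36.4) = 25.67 kΩ.
V_A = 46.8 × 25.67/26.70 = 44.99 mV.
Branch current I = V_A/R1 = 44.99/87.1 = 0.5166 µA.

I ≈ 0.517 µA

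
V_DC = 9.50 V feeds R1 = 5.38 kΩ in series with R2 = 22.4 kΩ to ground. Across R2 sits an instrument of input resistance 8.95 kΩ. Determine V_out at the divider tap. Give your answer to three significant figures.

V_out ≈ 5.16 V

R2 ‖ R_L = (22.4 × 8.95)/(22.4 + 8.95) = 6.395 kΩ.
Now apply the divider: V_out = 9.50 × 0.5431 = 5.159 V.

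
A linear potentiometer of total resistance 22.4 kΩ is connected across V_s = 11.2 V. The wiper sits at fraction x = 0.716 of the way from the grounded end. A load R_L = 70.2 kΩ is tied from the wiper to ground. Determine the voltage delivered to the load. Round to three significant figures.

The pot divides into 6.362 kΩ above the wiper and 16.04 kΩ below.
(x·R_p) ‖ R_L = 13.06 kΩ.
Then V_out = V_s · 13.06/(6.362 + 13.06) = 7.531 V.

V_out ≈ 7.53 V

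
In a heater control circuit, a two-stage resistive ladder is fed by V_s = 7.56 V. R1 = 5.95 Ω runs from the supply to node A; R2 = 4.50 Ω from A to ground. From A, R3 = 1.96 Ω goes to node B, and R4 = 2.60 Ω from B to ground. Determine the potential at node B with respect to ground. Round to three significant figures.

Looking into the second stage from A: R3 + R4 = 4.560 Ω appears in parallel with R2.
Effective lower resistance at A: R2 ‖ 4.560 = 2.265 Ω.
V_A = 7.56 × 2.265/(5.95 + 2.265) = 2.084 V.
Stage 2 is unloaded, so V_B = V_A · R4/(R3+R4) = 2.084 × 2.60/4.560 = 1.188 V.

V_B ≈ 1.19 V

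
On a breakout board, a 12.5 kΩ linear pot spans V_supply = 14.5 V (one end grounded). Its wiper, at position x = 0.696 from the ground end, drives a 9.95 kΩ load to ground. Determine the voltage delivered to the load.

Lower segment x·R_p = 8.700 kΩ; upper segment (1−x)·R_p = 3.800 kΩ.
R_L loads the lower segment: effective lower R = 4.642 kΩ.
V_out = 14.5 × 4.642/(3.800 + 4.642) = 7.973 V.

V_out ≈ 7.97 V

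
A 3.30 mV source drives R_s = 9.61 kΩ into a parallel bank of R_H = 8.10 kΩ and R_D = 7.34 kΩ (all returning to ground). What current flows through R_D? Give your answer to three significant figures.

I ≈ 0.129 µA

Parallel bank: R_p = 1/(1/8.10 + 1/7.34) = 3.851 kΩ.
Node voltage V_A = V_supply · R_p/(R_s + R_p) = 3.30 × 0.2861 = 0.9440 mV.
I(R_D) = V_A / R_D = 0.9440/7.34 = 0.1286 µA.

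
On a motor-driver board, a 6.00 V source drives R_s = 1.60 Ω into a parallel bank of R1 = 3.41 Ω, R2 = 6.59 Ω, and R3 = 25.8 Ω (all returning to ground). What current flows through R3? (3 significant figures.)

I ≈ 0.131 A

Equivalent of the parallel group: R_p = 2.067 Ω.
Node voltage V_A = V_DC · R_p/(R_s + R_p) = 6.00 × 0.5637 = 3.382 V.
I(R3) = V_A / R3 = 3.382/25.8 = 0.1311 A.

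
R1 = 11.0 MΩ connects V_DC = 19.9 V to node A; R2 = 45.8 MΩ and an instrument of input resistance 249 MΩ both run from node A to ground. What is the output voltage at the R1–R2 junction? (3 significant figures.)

First combine the lower leg with the load: R2 ‖ R_L = 38.68 MΩ.
Now apply the divider: V_out = 19.9 × 0.7786 = 15.49 V.
(Unloaded it would be 16.0 V; the load pulls it down.)

V_out ≈ 15.5 V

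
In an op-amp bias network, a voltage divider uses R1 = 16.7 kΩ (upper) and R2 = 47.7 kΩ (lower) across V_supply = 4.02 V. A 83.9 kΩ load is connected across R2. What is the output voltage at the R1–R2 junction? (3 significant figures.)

The load sits in parallel with R2, giving an effective lower resistance R2' = R2·R_L/(R2+R_L) = 30.41 kΩ.
Voltage divider with the loaded lower leg: V_out = 4.02 × 30.41/(16.7 + 30.41) = 4.02 × 0.6455 = 2.595 V.

V_out ≈ 2.59 V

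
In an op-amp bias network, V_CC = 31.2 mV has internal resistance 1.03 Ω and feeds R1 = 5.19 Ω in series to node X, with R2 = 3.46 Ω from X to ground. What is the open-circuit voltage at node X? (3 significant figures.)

R1' = 1.03 + 5.19 = 6.220 Ω (source resistance + R1).
With X open, the divider is unloaded: V_th = 31.2 × 3.46/9.680 = 11.15 mV.

V_th ≈ 11.2 mV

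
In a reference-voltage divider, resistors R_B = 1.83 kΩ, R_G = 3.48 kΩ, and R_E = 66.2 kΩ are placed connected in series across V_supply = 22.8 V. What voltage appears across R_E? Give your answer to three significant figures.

V ≈ 21.1 V

ΣR = 1.83 + 3.48 + 66.2 = 71.51 kΩ.
Voltage divider: V = V_supply · (66.20 / 71.51) = 22.8 × 0.9257 = 21.11 V.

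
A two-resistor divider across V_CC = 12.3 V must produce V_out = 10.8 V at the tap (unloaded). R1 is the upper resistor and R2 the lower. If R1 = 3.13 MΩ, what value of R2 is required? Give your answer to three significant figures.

The divider ratio is R2/(R1+R2) = 10.8/12.3 = 0.8780.
Rearranging, R2 = R1·k/(1−k) = 3.13 × 7.200 = 22.54 MΩ.

R2 ≈ 22.5 MΩ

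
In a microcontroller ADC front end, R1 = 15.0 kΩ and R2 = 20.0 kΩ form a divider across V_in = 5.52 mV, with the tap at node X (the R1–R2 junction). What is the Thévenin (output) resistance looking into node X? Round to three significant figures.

Looking into X with the source shorted: R_th = R1·R2/(R1+R2) = 15.00 × 20.0/35.00 = 8.571 kΩ.

R_th ≈ 8.57 kΩ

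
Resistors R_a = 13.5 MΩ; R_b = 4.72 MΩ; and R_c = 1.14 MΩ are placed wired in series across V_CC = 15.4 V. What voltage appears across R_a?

Series total: ΣR = 13.5 + 4.72 + 1.14 = 19.36 MΩ.
Voltage divider: V = V_CC · (13.50 / 19.36) = 15.4 × 0.6973 = 10.74 V.

V ≈ 10.7 V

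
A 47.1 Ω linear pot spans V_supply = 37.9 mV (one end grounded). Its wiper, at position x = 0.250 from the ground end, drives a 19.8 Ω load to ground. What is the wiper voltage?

V_out ≈ 6.55 mV

Split the track: R_lower = x·R_p = 11.78 Ω, R_upper = (1−x)·R_p = 35.33 Ω.
R_L loads the lower segment: effective lower R = 7.384 Ω.
Loaded-divider output: V_out = 37.9 × 0.1729 = 6.552 mV.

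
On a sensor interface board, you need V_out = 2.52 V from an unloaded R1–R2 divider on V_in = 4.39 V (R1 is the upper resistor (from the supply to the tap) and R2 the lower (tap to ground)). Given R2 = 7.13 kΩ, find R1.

Required fraction k = V_out/V_in = 0.5740.
So R1 = R2 · (V_in/V_out − 1) = 7.13 × (4.39/2.52 − 1) = 7.13 × 0.7421 = 5.291 kΩ.

R1 ≈ 5.29 kΩ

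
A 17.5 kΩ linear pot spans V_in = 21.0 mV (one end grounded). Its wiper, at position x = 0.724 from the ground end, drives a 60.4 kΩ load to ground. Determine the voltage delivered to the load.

V_out ≈ 14.4 mV

Split the track: R_lower = x·R_p = 12.67 kΩ, R_upper = (1−x)·R_p = 4.830 kΩ.
Lower segment in parallel with the load: 12.67 ‖ 60.4 = 10.47 kΩ.
V_out = 21.0 × 10.47/(4.830 + 10.47) = 14.37 mV.
(Unloaded: V_out = x·V_in = 15.2 mV.)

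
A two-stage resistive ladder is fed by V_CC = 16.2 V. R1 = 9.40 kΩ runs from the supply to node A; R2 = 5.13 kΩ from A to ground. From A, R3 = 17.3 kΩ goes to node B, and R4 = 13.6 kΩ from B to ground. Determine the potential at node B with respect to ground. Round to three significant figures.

V_B ≈ 2.27 V

Node A sees R2 in parallel with the series input of stage 2, R3 + R4 = 30.90 kΩ.
Effective lower resistance at A: R2 ‖ 30.90 = 4.400 kΩ.
First divider: V_A = V_CC · 4.400/(9.40 + 4.400) = 5.165 V.
Then the unloaded second divider: V_B = V_A × R4/(R3+R4) = 5.165 × 0.4401 = 2.273 V.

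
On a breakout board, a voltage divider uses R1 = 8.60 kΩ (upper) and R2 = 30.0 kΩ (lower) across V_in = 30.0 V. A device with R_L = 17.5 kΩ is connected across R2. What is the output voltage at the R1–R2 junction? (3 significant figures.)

The load sits in parallel with R2, giving an effective lower resistance R2' = R2·R_L/(R2+R_L) = 11.05 kΩ.
Then V_out = V_in · R2'/(R1 + R2') = 30.0 × 11.05/19.65 = 16.87 V.

V_out ≈ 16.9 V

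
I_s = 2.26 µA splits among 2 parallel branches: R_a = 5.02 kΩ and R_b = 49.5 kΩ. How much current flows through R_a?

With just two branches, the current splits inversely with resistance.
So I = 2.26 × 49.5/54.52 = 2.052 µA.

I ≈ 2.05 µA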